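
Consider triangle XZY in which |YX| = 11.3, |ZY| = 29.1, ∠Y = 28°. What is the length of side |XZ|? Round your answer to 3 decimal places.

19.845

By the law of cosines, |XZ|² = |ZY|² + |YX|² − 2·|ZY|·|YX|·cos Y = 393.82, so |XZ| ≈ 19.845.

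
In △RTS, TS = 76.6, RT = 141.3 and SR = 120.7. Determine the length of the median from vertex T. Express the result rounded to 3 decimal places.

Median from T: ½√(2·RT² + 2·TS² − SR²) ≈ 96.304.

m_T ≈ 96.304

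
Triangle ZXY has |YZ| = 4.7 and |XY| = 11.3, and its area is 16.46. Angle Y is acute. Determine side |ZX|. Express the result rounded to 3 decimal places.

From area = ½·|XY|·|YZ|·sin Y, we get sin Y = 2·area/(|XY|·|YZ|) ≈ 0.61985.
Taking the acute solution, ∠Y ≈ 38.30°.
Law of cosines then gives |ZX| ≈ 8.1503.

8.150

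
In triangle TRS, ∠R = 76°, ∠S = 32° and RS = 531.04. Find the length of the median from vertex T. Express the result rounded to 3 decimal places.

m_T ≈ 346.466

The third angle is ∠T = 180° − ∠R − ∠S = 72.00°.
Law of sines: ST = RS·sin R/sin T ≈ 541.78.
Law of sines: TR = RS·sin S/sin T ≈ 295.89.
Median from T: ½√(2·ST² + 2·TR² − RS²) ≈ 346.47.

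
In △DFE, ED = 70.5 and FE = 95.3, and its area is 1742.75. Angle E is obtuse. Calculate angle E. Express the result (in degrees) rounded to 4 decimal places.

∠E ≈ 148.7496°

From area = ½·FE·ED·sin E, we get sin E = 2·area/(FE·ED) ≈ 0.51878.
Taking the obtuse solution, ∠E ≈ 148.75°.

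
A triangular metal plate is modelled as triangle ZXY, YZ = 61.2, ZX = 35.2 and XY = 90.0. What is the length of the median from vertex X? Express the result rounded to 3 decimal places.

Median from X: ½√(2·ZX² + 2·XY² − YZ²) ≈ 61.1.

61.100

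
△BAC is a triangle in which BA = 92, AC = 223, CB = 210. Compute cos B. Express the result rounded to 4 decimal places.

By the law of cosines, cos B = (CB² + BA² − AC²) / (2·CB·BA) ≈ 0.07337, so ∠B ≈ 85.79°.

0.0734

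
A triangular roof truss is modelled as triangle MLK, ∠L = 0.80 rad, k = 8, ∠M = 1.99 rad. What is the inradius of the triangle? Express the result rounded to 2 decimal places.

r ≈ 2.65

The third angle is ∠K = π − ∠M − ∠L = 0.352 rad.
Law of sines: m = k·sin M/sin K ≈ 21.218.
Law of sines: l = k·sin L/sin K ≈ 16.664.
Area = ½·k·m·sin L ≈ 60.883.
Semiperimeter s = (21.218+16.664+8)/2 = 22.941.
Inradius = area/s = 60.883/22.941 ≈ 2.6539.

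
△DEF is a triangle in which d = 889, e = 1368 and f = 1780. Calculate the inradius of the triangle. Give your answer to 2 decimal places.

r ≈ 294.64

Semiperimeter s = (889 + 1368 + 1780)/2 = 2018.5.
Heron's formula: area = √(2018.5·1129.5·650.5·238.5) ≈ 5.9474e+05.
Inradius = area/s = 5.9474e+05/2018.5 ≈ 294.64.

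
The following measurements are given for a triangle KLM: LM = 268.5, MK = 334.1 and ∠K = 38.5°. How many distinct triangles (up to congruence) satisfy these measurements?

2

MK·sin K = 334.1·sin(38.5°) ≈ 208.
Since MK sin K < LM < MK (208 < 268.5 < 334.1), two triangles exist.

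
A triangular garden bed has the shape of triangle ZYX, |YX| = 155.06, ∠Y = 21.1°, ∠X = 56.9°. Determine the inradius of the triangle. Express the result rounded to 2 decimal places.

The third angle is ∠Z = 180° − ∠Y − ∠X = 102.00°.
Law of sines: |XZ| = |YX|·sin Y/sin Z ≈ 57.068.
Law of sines: |ZY| = |YX|·sin X/sin Z ≈ 132.8.
Area = ½·|YX|·|XZ|·sin X ≈ 3706.5.
Semiperimeter s = (155.06+57.068+132.8)/2 = 172.46.
Inradius = area/s = 3706.5/172.46 ≈ 21.491.

r ≈ 21.49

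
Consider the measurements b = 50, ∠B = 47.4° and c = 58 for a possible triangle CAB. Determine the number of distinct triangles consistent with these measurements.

c·sin B = 58·sin(47.4°) ≈ 42.69.
Since c sin B < b < c (42.69 < 50 < 58), two triangles exist.

2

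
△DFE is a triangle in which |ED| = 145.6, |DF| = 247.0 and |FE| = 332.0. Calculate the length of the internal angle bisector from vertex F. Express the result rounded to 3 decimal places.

277.161

By the law of cosines, cos F = (|DF|² + |FE|² − |ED|²) / (2·|DF|·|FE|) ≈ 0.91479, so ∠F ≈ 23.82°.
The bisector from F has length 2·|DF|·|FE|·cos(∠F/2)/(|DF|+|FE|) ≈ 277.16.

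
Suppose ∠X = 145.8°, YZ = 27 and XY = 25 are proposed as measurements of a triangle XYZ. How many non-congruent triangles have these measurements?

1

XY·sin X = 25·sin(145.8°) ≈ 14.05.
Since ∠X is not acute, a triangle exists only if YZ > XY; here YZ > XY, so there is exactly one triangle.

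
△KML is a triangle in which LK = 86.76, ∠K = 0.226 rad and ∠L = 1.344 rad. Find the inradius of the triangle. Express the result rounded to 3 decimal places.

The third angle is ∠M = π − ∠L − ∠K = 1.572 rad.
Law of sines: ML = LK·sin K/sin M ≈ 19.441.
Law of sines: KM = LK·sin L/sin M ≈ 84.538.
Area = ½·LK·ML·sin L ≈ 821.77.
Semiperimeter s = (19.441+86.76+84.538)/2 = 95.37.
Inradius = area/s = 821.77/95.37 ≈ 8.6166.

r ≈ 8.617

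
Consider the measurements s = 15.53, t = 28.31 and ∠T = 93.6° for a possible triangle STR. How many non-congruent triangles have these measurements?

s·sin T = 15.53·sin(93.6°) ≈ 15.5.
Since ∠T is not acute, a triangle exists only if t > s; here t > s, so there is exactly one triangle.

1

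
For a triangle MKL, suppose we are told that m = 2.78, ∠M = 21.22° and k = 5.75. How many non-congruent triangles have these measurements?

k·sin M = 5.75·sin(21.22°) ≈ 2.081.
Since k sin M < m < k (2.081 < 2.78 < 5.75), two triangles exist.

2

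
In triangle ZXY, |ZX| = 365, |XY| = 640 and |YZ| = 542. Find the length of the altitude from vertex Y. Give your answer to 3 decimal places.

541.476

Semiperimeter s = (640 + 542 + 365)/2 = 773.5.
Heron's formula: area = √(773.5·133.5·231.5·408.5) ≈ 98819.
The altitude from Y has length 2·area/|ZX| ≈ 541.48.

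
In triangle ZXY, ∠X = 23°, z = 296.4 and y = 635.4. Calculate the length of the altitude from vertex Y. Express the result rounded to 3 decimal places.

By the law of cosines, x² = y² + z² − 2·y·z·cos X = 1.4486e+05, so x ≈ 380.61.
Area = ½·y·z·sin X ≈ 36794.
The altitude from Y has length 2·area/y ≈ 115.81.

h_Y ≈ 115.813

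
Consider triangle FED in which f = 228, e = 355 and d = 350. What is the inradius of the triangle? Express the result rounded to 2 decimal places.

Semiperimeter s = (228 + 355 + 350)/2 = 466.5.
Heron's formula: area = √(466.5·238.5·111.5·116.5) ≈ 38016.
Inradius = area/s = 38016/466.5 ≈ 81.493.

81.49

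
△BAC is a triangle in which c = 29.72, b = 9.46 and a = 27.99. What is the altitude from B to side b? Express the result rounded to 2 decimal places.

Semiperimeter s = (9.46 + 27.99 + 29.72)/2 = 33.585.
Heron's formula: area = √(33.585·24.125·5.595·3.865) ≈ 132.37.
The altitude from B has length 2·area/b ≈ 27.985.

27.98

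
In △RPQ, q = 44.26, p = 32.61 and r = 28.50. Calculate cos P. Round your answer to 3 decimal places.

By the law of cosines, cos P = (q² + r² − p²) / (2·q·r) ≈ 0.67694, so ∠P ≈ 47.40°.

0.677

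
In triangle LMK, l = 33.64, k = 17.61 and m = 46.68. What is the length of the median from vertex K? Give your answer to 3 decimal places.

Median from K: ½√(2·l² + 2·m² − k²) ≈ 39.722.

39.722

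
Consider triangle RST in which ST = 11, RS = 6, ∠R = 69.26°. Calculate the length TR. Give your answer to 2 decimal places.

11.59

Law of sines: sin T = RS·sin R/ST ≈ 0.51011.
Since ST ≥ RS, only the acute value applies: ∠T ≈ 30.67°.
Then ∠S = 180° − ∠R − ∠T ≈ 80.07°.
Law of sines gives TR = ST·sin S/sin R ≈ 11.586.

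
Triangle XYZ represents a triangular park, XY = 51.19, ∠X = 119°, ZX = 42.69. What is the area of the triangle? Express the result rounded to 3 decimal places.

Area = ½·ZX·XY·sin X ≈ 955.65.

955.654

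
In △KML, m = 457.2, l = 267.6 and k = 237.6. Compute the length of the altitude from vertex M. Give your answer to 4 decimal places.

Semiperimeter s = (237.6 + 457.2 + 267.6)/2 = 481.2.
Heron's formula: area = √(481.2·243.6·24·213.6) ≈ 24514.
The altitude from M has length 2·area/m ≈ 107.23.

107.2337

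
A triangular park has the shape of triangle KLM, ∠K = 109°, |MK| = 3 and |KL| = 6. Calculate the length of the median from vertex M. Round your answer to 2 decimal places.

4.88

By the law of cosines, |LM|² = |MK|² + |KL|² − 2·|MK|·|KL|·cos K = 56.72, so |LM| ≈ 7.5313.
Median from M: ½√(2·|LM|² + 2·|MK|² − |KL|²) ≈ 4.8847.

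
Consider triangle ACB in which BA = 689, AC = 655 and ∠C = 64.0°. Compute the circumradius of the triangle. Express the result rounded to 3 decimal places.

Law of sines: sin B = AC·sin C/BA ≈ 0.85444.
Since BA ≥ AC, only the acute value applies: ∠B ≈ 58.70°.
Then ∠A = 180° − ∠C − ∠B ≈ 57.30°.
Law of sines gives CB = BA·sin A/sin C ≈ 645.1.
Circumradius = BA/(2 sin C) ≈ 383.29.

383.291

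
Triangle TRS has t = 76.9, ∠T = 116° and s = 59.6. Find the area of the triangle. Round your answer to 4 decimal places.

777.9735

Law of sines: sin S = s·sin T/t ≈ 0.69659.
Since t ≥ s, only the acute value applies: ∠S ≈ 44.15°.
Then ∠R = 180° − ∠T − ∠S ≈ 19.85°.
Law of sines gives r = t·sin R/sin T ≈ 29.046.
Area = ½·t·s·sin R ≈ 777.97.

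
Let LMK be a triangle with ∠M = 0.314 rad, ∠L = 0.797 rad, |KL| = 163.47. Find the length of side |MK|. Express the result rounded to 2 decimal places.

The third angle is ∠K = π − ∠L − ∠M = 2.031 rad.
Law of sines: |MK| = |KL|·sin L/sin M ≈ 378.56.

378.56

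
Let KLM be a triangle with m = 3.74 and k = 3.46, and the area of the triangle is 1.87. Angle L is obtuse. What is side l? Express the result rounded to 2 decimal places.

7.12

From area = ½·m·k·sin L, we get sin L = 2·area/(m·k) ≈ 0.28902.
Taking the obtuse solution, ∠L ≈ 2.848 rad.
Law of cosines then gives l ≈ 7.1229.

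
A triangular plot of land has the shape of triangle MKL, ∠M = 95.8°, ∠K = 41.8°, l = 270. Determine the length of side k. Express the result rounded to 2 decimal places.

266.89

The third angle is ∠L = 180° − ∠M − ∠K = 42.40°.
Law of sines: k = l·sin K/sin L ≈ 266.89.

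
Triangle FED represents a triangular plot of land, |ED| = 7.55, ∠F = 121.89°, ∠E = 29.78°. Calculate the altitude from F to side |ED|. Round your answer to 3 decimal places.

2.096

The third angle is ∠D = 180° − ∠F − ∠E = 28.33°.
Law of sines: |DF| = |ED|·sin E/sin F ≈ 4.4165.
Law of sines: |FE| = |ED|·sin D/sin F ≈ 4.2198.
Area = ½·|ED|·|DF|·sin D ≈ 7.9118.
The altitude from F has length 2·area/|ED| ≈ 2.0958.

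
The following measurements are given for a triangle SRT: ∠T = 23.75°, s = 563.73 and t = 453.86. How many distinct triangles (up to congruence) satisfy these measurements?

s·sin T = 563.73·sin(23.75°) ≈ 227.
Since s sin T < t < s (227 < 453.86 < 563.73), two triangles exist.

2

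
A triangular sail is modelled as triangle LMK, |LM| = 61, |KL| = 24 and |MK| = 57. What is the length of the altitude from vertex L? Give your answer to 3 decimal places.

23.983

Semiperimeter s = (57 + 24 + 61)/2 = 71.
Heron's formula: area = √(71·14·47·10) ≈ 683.51.
The altitude from L has length 2·area/|MK| ≈ 23.983.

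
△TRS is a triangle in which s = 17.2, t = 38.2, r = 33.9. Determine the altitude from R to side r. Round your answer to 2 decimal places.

h_R ≈ 17.20

Semiperimeter p = (38.2 + 33.9 + 17.2)/2 = 44.65.
Heron's formula: area = √(44.65·6.45·10.75·27.45) ≈ 291.52.
The altitude from R has length 2·area/r ≈ 17.199.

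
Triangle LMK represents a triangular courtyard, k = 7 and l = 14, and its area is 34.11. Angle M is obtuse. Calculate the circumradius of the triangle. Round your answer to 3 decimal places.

14.106

From area = ½·k·l·sin M, we get sin M = 2·area/(k·l) ≈ 0.69612.
Taking the obtuse solution, ∠M ≈ 135.88°.
Law of cosines then gives m ≈ 19.64.
Circumradius = m/(2 sin M) ≈ 14.106.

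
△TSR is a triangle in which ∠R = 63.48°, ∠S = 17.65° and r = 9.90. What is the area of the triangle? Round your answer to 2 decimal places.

The third angle is ∠T = 180° − ∠S − ∠R = 98.87°.
Law of sines: t = r·sin T/sin R ≈ 10.932.
Law of sines: s = r·sin S/sin R ≈ 3.3547.
Area = ½·r·t·sin S ≈ 16.407.

16.41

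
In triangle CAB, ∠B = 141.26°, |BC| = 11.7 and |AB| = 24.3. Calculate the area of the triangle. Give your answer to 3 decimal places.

Area = ½·|AB|·|BC|·sin B ≈ 88.959.

88.959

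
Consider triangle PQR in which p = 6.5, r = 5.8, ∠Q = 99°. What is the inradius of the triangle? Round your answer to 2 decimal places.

1.72

By the law of cosines, q² = r² + p² − 2·r·p·cos Q = 87.685, so q ≈ 9.364.
Area = ½·r·p·sin Q ≈ 18.618.
Semiperimeter s = (6.5+9.364+5.8)/2 = 10.832.
Inradius = area/s = 18.618/10.832 ≈ 1.7188.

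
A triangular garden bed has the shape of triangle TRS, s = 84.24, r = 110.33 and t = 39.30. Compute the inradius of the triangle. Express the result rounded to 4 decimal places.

Semiperimeter p = (39.3 + 110.33 + 84.24)/2 = 116.94.
Heron's formula: area = √(116.94·77.635·6.605·32.695) ≈ 1400.2.
Inradius = area/p = 1400.2/116.94 ≈ 11.974.

11.9738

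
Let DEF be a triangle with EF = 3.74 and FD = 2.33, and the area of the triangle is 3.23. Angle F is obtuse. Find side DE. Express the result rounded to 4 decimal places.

From area = ½·EF·FD·sin F, we get sin F = 2·area/(EF·FD) ≈ 0.74132.
Taking the obtuse solution, ∠F ≈ 132.16°.
Law of cosines then gives DE ≈ 5.578.

5.5780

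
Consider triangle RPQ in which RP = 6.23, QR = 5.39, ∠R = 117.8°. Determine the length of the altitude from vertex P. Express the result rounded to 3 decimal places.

5.511

By the law of cosines, PQ² = QR² + RP² − 2·QR·RP·cos R = 99.187, so PQ ≈ 9.9593.
Area = ½·QR·RP·sin R ≈ 14.852.
The altitude from P has length 2·area/QR ≈ 5.5109.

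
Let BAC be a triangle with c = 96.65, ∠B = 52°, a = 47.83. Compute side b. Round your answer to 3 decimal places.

By the law of cosines, b² = a² + c² − 2·a·c·cos B = 5936.8, so b ≈ 77.051.

77.051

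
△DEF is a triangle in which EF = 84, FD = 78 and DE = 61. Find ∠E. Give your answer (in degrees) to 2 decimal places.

62.75

By the law of cosines, cos E = (DE² + EF² − FD²) / (2·DE·EF) ≈ 0.45794, so ∠E ≈ 62.75°.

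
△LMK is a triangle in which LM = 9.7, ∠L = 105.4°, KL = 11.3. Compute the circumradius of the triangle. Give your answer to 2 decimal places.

R ≈ 8.68

By the law of cosines, MK² = KL² + LM² − 2·KL·LM·cos L = 280, so MK ≈ 16.733.
Area = ½·KL·LM·sin L ≈ 52.837.
Circumradius = MK/(2 sin L) ≈ 8.6781.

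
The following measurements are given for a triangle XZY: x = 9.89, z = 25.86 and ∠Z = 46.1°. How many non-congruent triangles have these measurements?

1

x·sin Z = 9.89·sin(46.1°) ≈ 7.126.
Since z ≥ x, exactly one triangle exists.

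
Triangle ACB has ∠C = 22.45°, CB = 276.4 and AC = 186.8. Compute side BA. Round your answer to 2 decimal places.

By the law of cosines, BA² = AC² + CB² − 2·AC·CB·cos C = 15854, so BA ≈ 125.91.

125.91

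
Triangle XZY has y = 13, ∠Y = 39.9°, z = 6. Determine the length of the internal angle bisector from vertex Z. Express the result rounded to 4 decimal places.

14.5748

Law of sines: sin Z = z·sin Y/y ≈ 0.29605.
Since y ≥ z, only the acute value applies: ∠Z ≈ 17.22°.
Then ∠X = 180° − ∠Y − ∠Z ≈ 122.88°.
Law of sines gives x = y·sin X/sin Y ≈ 17.02.
The bisector from Z has length 2·y·x·cos(∠Z/2)/(y+x) ≈ 14.575.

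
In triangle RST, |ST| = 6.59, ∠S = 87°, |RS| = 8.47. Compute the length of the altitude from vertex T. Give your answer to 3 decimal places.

h_T ≈ 6.581

By the law of cosines, |TR|² = |RS|² + |ST|² − 2·|RS|·|ST|·cos S = 109.33, so |TR| ≈ 10.456.
Area = ½·|RS|·|ST|·sin S ≈ 27.87.
The altitude from T has length 2·area/|RS| ≈ 6.581.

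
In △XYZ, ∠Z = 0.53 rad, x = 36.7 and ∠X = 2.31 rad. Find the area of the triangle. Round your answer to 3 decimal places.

The third angle is ∠Y = π − ∠Z − ∠X = 0.302 rad.
Law of sines: y = x·sin Y/sin X ≈ 14.751.
Law of sines: z = x·sin Z/sin X ≈ 25.105.
Area = ½·x·y·sin Z ≈ 136.84.

136.843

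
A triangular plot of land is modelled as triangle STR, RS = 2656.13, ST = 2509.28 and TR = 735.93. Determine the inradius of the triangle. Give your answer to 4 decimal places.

Semiperimeter s = (735.93 + 2656.1 + 2509.3)/2 = 2950.7.
Heron's formula: area = √(2950.7·2214.7·294.54·441.39) ≈ 9.2173e+05.
Inradius = area/s = 9.2173e+05/2950.7 ≈ 312.38.

r ≈ 312.3809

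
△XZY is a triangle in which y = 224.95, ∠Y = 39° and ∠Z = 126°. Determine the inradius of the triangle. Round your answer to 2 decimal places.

r ≈ 27.75

The third angle is ∠X = 180° − ∠Z − ∠Y = 15.00°.
Law of sines: x = y·sin X/sin Y ≈ 92.515.
Law of sines: z = y·sin Z/sin Y ≈ 289.18.
Area = ½·y·x·sin Z ≈ 8418.3.
Semiperimeter s = (92.515+289.18+224.95)/2 = 303.32.
Inradius = area/s = 8418.3/303.32 ≈ 27.754.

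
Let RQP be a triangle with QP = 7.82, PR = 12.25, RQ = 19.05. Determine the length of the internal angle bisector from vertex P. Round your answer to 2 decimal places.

By the law of cosines, cos P = (QP² + PR² − RQ²) / (2·QP·PR) ≈ -0.79173, so ∠P ≈ 142.35°.
The bisector from P has length 2·QP·PR·cos(∠P/2)/(QP+PR) ≈ 3.0805.

t_P ≈ 3.08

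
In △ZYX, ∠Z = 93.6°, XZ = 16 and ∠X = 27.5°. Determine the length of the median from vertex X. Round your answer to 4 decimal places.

The third angle is ∠Y = 180° − ∠X − ∠Z = 58.90°.
Law of sines: YX = XZ·sin Z/sin Y ≈ 18.649.
Law of sines: ZY = XZ·sin X/sin Y ≈ 8.6281.
Median from X: ½√(2·YX² + 2·XZ² − ZY²) ≈ 16.831.

16.8309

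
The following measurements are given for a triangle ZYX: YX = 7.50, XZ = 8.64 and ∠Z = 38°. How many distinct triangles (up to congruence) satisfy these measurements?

XZ·sin Z = 8.64·sin(38°) ≈ 5.319.
Since XZ sin Z < YX < XZ (5.319 < 7.50 < 8.64), two triangles exist.

2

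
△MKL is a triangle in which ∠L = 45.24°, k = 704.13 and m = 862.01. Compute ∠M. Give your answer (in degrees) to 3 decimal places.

∠M ≈ 80.981°

By the law of cosines, l² = m² + k² − 2·m·k·cos L = 3.8408e+05, so l ≈ 619.74.
Law of cosines again: cos M = (k² + l² − m²)/(2·k·l) ≈ 0.15677, so ∠M ≈ 80.98°.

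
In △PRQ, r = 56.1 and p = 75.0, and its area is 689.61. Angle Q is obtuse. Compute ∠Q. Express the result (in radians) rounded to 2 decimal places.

∠Q ≈ 2.81 rad

From area = ½·p·r·sin Q, we get sin Q = 2·area/(p·r) ≈ 0.32780.
Taking the obtuse solution, ∠Q ≈ 2.808 rad.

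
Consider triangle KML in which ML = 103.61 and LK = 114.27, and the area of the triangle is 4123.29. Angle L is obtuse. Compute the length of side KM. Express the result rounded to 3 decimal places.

From area = ½·ML·LK·sin L, we get sin L = 2·area/(ML·LK) ≈ 0.69653.
Taking the obtuse solution, ∠L ≈ 135.85°.
Law of cosines then gives KM ≈ 201.95.

201.948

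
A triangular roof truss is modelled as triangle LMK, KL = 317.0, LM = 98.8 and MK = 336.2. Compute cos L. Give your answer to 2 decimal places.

-0.04

By the law of cosines, cos L = (KL² + LM² − MK²) / (2·KL·LM) ≈ -0.04438, so ∠L ≈ 92.54°.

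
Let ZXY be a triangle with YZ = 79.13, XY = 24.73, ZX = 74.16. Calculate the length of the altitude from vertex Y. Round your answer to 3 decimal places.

h_Y ≈ 24.709

Semiperimeter s = (24.73 + 79.13 + 74.16)/2 = 89.01.
Heron's formula: area = √(89.01·64.28·9.88·14.85) ≈ 916.22.
The altitude from Y has length 2·area/ZX ≈ 24.709.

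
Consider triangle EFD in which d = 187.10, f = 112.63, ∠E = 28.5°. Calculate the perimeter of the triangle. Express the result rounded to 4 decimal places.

402.9442

By the law of cosines, e² = f² + d² − 2·f·d·cos E = 10653, so e ≈ 103.21.
Semiperimeter s = (103.21+112.63+187.1)/2 = 201.47.
Perimeter = 103.21 + 112.63 + 187.1 = 402.94.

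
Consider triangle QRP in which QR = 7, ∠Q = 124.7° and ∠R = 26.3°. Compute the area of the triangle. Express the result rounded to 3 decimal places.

The third angle is ∠P = 180° − ∠Q − ∠R = 29.00°.
Law of sines: RP = QR·sin Q/sin P ≈ 11.871.
Law of sines: PQ = QR·sin R/sin P ≈ 6.3974.
Area = ½·QR·RP·sin R ≈ 18.408.

area ≈ 18.408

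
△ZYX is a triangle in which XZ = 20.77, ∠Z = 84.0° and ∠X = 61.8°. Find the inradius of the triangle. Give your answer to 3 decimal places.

7.467

The third angle is ∠Y = 180° − ∠X − ∠Z = 34.20°.
Law of sines: YX = XZ·sin Z/sin Y ≈ 36.749.
Law of sines: ZY = XZ·sin X/sin Y ≈ 32.566.
Area = ½·XZ·YX·sin X ≈ 336.34.
Semiperimeter s = (36.749+20.77+32.566)/2 = 45.043.
Inradius = area/s = 336.34/45.043 ≈ 7.4672.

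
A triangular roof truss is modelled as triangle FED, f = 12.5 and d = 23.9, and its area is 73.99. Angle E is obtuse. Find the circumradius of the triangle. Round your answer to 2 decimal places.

From area = ½·d·f·sin E, we get sin E = 2·area/(d·f) ≈ 0.49533.
Taking the obtuse solution, ∠E ≈ 150.31°.
Law of cosines then gives e ≈ 35.306.
Circumradius = e/(2 sin E) ≈ 35.639.

R ≈ 35.64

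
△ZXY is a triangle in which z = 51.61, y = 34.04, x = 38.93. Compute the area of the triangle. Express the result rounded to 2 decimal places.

area ≈ 662.58

Semiperimeter s = (51.61 + 38.93 + 34.04)/2 = 62.29.
Heron's formula: area = √(62.29·10.68·23.36·28.25) ≈ 662.58.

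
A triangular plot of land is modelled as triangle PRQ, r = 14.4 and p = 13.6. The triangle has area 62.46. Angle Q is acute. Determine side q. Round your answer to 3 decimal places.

From area = ½·p·r·sin Q, we get sin Q = 2·area/(p·r) ≈ 0.63787.
Taking the acute solution, ∠Q ≈ 39.63°.
Law of cosines then gives q ≈ 9.522.

9.522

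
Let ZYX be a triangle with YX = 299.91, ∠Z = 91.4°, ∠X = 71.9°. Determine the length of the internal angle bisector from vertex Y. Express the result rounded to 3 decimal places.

The third angle is ∠Y = 180° − ∠X − ∠Z = 16.70°.
Law of sines: XZ = YX·sin Y/sin Z ≈ 86.208.
Law of sines: ZY = YX·sin X/sin Z ≈ 285.15.
The bisector from Y has length 2·ZY·YX·cos(∠Y/2)/(ZY+YX) ≈ 289.25.

289.247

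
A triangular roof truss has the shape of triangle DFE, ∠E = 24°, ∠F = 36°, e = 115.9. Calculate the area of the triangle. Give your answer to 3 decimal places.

8405.681

The third angle is ∠D = 180° − ∠F − ∠E = 120.00°.
Law of sines: d = e·sin D/sin E ≈ 246.77.
Law of sines: f = e·sin F/sin E ≈ 167.49.
Area = ½·e·d·sin F ≈ 8405.7.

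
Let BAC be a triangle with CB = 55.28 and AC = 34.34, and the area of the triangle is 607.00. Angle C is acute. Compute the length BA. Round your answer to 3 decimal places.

36.281

From area = ½·AC·CB·sin C, we get sin C = 2·area/(AC·CB) ≈ 0.63951.
Taking the acute solution, ∠C ≈ 0.6939 rad.
Law of cosines then gives BA ≈ 36.281.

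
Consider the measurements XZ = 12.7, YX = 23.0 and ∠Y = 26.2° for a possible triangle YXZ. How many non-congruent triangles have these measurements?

YX·sin Y = 23.0·sin(26.2°) ≈ 10.15.
Since YX sin Y < XZ < YX (10.15 < 12.7 < 23.0), two triangles exist.

2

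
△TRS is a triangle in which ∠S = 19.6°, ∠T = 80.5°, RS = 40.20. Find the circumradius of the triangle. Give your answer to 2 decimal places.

20.38

The third angle is ∠R = 180° − ∠S − ∠T = 79.90°.
Law of sines: ST = RS·sin R/sin T ≈ 40.127.
Law of sines: TR = RS·sin S/sin T ≈ 13.673.
Circumradius = RS/(2 sin T) ≈ 20.379.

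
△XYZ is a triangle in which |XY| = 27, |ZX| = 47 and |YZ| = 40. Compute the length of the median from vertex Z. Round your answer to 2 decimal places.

m_Z ≈ 41.50

Median from Z: ½√(2·|YZ|² + 2·|ZX|² − |XY|²) ≈ 41.5.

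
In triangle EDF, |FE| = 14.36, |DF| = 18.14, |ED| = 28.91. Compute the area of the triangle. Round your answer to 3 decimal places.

106.392

Semiperimeter s = (18.14 + 14.36 + 28.91)/2 = 30.705.
Heron's formula: area = √(30.705·12.565·16.345·1.795) ≈ 106.39.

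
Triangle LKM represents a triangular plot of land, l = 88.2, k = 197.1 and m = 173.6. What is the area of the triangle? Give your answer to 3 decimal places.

Semiperimeter s = (88.2 + 197.1 + 173.6)/2 = 229.45.
Heron's formula: area = √(229.45·141.25·32.35·55.85) ≈ 7652.2.

7652.212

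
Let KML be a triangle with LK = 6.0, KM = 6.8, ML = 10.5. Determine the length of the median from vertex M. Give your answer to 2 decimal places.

m_M ≈ 8.32

Median from M: ½√(2·KM² + 2·ML² − LK²) ≈ 8.3214.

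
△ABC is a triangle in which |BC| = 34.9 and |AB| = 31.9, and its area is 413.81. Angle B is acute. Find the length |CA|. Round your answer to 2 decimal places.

27.32

From area = ½·|AB|·|BC|·sin B, we get sin B = 2·area/(|AB|·|BC|) ≈ 0.74339.
Taking the acute solution, ∠B ≈ 48.02°.
Law of cosines then gives |CA| ≈ 27.319.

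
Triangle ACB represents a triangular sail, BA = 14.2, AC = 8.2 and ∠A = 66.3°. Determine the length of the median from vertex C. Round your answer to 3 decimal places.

m_C ≈ 8.417

By the law of cosines, CB² = BA² + AC² − 2·BA·AC·cos A = 175.27, so CB ≈ 13.239.
Median from C: ½√(2·AC² + 2·CB² − BA²) ≈ 8.4171.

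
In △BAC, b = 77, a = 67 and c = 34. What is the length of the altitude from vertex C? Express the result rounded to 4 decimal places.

h_C ≈ 66.8697

Semiperimeter s = (77 + 67 + 34)/2 = 89.
Heron's formula: area = √(89·12·22·55) ≈ 1136.8.
The altitude from C has length 2·area/c ≈ 66.87.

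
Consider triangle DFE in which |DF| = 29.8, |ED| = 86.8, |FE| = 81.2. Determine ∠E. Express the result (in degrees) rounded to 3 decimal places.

∠E ≈ 20.078°

By the law of cosines, cos E = (|FE|² + |ED|² − |DF|²) / (2·|FE|·|ED|) ≈ 0.93923, so ∠E ≈ 20.08°.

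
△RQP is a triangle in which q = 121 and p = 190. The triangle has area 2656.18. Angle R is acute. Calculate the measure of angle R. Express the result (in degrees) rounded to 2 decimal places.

From area = ½·q·p·sin R, we get sin R = 2·area/(q·p) ≈ 0.23107.
Taking the acute solution, ∠R ≈ 13.36°.

13.36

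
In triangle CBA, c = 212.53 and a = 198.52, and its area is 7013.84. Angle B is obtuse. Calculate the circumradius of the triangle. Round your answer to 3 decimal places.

609.319

From area = ½·a·c·sin B, we get sin B = 2·area/(a·c) ≈ 0.33248.
Taking the obtuse solution, ∠B ≈ 160.58°.
Law of cosines then gives b ≈ 405.17.
Circumradius = b/(2 sin B) ≈ 609.32.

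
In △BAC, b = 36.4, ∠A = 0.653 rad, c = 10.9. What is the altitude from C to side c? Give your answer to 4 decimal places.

By the law of cosines, a² = c² + b² − 2·c·b·cos A = 813.51, so a ≈ 28.522.
Area = ½·c·b·sin A ≈ 120.53.
The altitude from C has length 2·area/c ≈ 22.116.

22.1156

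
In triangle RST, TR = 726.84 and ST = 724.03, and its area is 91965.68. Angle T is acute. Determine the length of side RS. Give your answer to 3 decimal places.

257.657

From area = ½·ST·TR·sin T, we get sin T = 2·area/(ST·TR) ≈ 0.34951.
Taking the acute solution, ∠T ≈ 20.46°.
Law of cosines then gives RS ≈ 257.66.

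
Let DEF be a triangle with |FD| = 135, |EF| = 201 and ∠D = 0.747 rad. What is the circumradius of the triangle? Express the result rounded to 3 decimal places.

R ≈ 147.916

Law of sines: sin E = |FD|·sin D/|EF| ≈ 0.45634.
Since |EF| ≥ |FD|, only the acute value applies: ∠E ≈ 0.474 rad.
Then ∠F = π − ∠D − ∠E ≈ 1.921 rad.
Law of sines gives |DE| = |EF|·sin F/sin D ≈ 277.9.
Circumradius = |EF|/(2 sin D) ≈ 147.92.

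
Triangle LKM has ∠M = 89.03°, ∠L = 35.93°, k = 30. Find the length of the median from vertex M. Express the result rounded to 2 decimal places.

18.60

The third angle is ∠K = 180° − ∠M − ∠L = 55.04°.
Law of sines: l = k·sin L/sin K ≈ 21.48.
Law of sines: m = k·sin M/sin K ≈ 36.6.
Median from M: ½√(2·l² + 2·k² − m²) ≈ 18.596.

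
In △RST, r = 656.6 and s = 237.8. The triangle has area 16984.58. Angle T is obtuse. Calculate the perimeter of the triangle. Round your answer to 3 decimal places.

From area = ½·r·s·sin T, we get sin T = 2·area/(r·s) ≈ 0.21756.
Taking the obtuse solution, ∠T ≈ 167.43°.
Law of cosines then gives t ≈ 890.21.
Perimeter = 656.6 + 237.8 + 890.21 = 1784.6.

1784.609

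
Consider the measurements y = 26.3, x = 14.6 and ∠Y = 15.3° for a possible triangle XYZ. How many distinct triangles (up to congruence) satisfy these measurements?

x·sin Y = 14.6·sin(15.3°) ≈ 3.853.
Since y ≥ x, exactly one triangle exists.

1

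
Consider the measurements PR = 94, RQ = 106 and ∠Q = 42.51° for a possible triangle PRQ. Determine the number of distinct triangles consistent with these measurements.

RQ·sin Q = 106·sin(42.51°) ≈ 71.63.
Since RQ sin Q < PR < RQ (71.63 < 94 < 106), two triangles exist.

2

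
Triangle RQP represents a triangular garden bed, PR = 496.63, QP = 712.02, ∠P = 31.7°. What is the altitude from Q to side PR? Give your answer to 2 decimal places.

By the law of cosines, RQ² = QP² + PR² − 2·QP·PR·cos P = 1.519e+05, so RQ ≈ 389.75.
Area = ½·QP·PR·sin P ≈ 92906.
The altitude from Q has length 2·area/PR ≈ 374.15.

h_Q ≈ 374.15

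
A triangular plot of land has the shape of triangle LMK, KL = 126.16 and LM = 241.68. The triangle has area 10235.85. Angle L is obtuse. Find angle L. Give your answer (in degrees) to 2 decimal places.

∠L ≈ 137.82°

From area = ½·KL·LM·sin L, we get sin L = 2·area/(KL·LM) ≈ 0.67142.
Taking the obtuse solution, ∠L ≈ 137.82°.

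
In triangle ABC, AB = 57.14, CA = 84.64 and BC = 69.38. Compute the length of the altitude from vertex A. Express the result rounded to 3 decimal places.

h_A ≈ 56.759

Semiperimeter s = (69.38 + 84.64 + 57.14)/2 = 105.58.
Heron's formula: area = √(105.58·36.2·20.94·48.44) ≈ 1969.
The altitude from A has length 2·area/BC ≈ 56.759.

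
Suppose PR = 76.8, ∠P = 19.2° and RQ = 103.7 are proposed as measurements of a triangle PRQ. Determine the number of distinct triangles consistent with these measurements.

PR·sin P = 76.8·sin(19.2°) ≈ 25.26.
Since RQ ≥ PR, exactly one triangle exists.

1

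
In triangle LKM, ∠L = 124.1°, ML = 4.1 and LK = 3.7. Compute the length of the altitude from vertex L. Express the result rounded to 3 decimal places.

1.822

By the law of cosines, KM² = ML² + LK² − 2·ML·LK·cos L = 47.51, so KM ≈ 6.8927.
Area = ½·ML·LK·sin L ≈ 6.2808.
The altitude from L has length 2·area/KM ≈ 1.8225.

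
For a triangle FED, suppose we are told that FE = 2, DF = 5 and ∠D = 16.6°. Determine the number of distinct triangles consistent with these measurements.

2

DF·sin D = 5·sin(16.6°) ≈ 1.428.
Since DF sin D < FE < DF (1.428 < 2 < 5), two triangles exist.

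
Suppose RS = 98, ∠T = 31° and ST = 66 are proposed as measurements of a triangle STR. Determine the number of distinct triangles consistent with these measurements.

1

ST·sin T = 66·sin(31°) ≈ 33.99.
Since RS ≥ ST, exactly one triangle exists.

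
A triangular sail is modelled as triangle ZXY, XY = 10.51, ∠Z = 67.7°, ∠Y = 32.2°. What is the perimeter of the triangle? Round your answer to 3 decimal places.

The third angle is ∠X = 180° − ∠Y − ∠Z = 80.10°.
Law of sines: YZ = XY·sin X/sin Z ≈ 11.19.
Law of sines: ZX = XY·sin Y/sin Z ≈ 6.0533.
Semiperimeter s = (10.51+11.19+6.0533)/2 = 13.877.
Perimeter = 10.51 + 11.19 + 6.0533 = 27.754.

27.754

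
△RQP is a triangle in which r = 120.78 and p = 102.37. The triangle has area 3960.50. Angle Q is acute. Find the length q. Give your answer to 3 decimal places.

77.973

From area = ½·p·r·sin Q, we get sin Q = 2·area/(p·r) ≈ 0.64064.
Taking the acute solution, ∠Q ≈ 39.84°.
Law of cosines then gives q ≈ 77.973.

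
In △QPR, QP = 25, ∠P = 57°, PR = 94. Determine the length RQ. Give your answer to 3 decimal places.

By the law of cosines, RQ² = QP² + PR² − 2·QP·PR·cos P = 6901.2, so RQ ≈ 83.073.

83.073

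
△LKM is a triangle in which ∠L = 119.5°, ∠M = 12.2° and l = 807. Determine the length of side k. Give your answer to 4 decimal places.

The third angle is ∠K = 180° − ∠M − ∠L = 48.30°.
Law of sines: k = l·sin K/sin L ≈ 692.29.

692.2882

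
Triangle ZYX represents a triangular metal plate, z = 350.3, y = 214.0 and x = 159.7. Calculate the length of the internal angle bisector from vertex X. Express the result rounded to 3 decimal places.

t_X ≈ 262.603

By the law of cosines, cos X = (z² + y² − x²) / (2·z·y) ≈ 0.95380, so ∠X ≈ 17.48°.
The bisector from X has length 2·z·y·cos(∠X/2)/(z+y) ≈ 262.6.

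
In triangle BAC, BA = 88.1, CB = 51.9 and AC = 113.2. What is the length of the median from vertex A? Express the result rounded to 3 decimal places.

m_A ≈ 98.054

Median from A: ½√(2·BA² + 2·AC² − CB²) ≈ 98.054.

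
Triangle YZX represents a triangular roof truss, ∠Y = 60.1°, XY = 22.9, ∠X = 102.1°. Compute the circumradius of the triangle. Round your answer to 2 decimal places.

The third angle is ∠Z = 180° − ∠X − ∠Y = 17.80°.
Law of sines: ZX = XY·sin Y/sin Z ≈ 64.94.
Law of sines: YZ = XY·sin X/sin Z ≈ 73.247.
Circumradius = XY/(2 sin Z) ≈ 37.456.

37.46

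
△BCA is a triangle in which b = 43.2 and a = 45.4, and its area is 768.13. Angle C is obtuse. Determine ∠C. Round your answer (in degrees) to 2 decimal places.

From area = ½·a·b·sin C, we get sin C = 2·area/(a·b) ≈ 0.78329.
Taking the obtuse solution, ∠C ≈ 128.44°.

128.44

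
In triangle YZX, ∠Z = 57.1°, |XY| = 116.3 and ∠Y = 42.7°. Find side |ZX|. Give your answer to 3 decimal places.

93.935

The third angle is ∠X = 180° − ∠Y − ∠Z = 80.20°.
Law of sines: |ZX| = |XY|·sin Y/sin Z ≈ 93.935.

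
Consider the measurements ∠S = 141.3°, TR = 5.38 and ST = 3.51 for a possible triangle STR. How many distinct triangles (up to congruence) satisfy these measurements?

ST·sin S = 3.51·sin(141.3°) ≈ 2.195.
Since ∠S is not acute, a triangle exists only if TR > ST; here TR > ST, so there is exactly one triangle.

1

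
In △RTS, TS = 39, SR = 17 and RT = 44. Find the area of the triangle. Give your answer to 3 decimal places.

area ≈ 330.000

Semiperimeter s = (39 + 17 + 44)/2 = 50.
Heron's formula: area = √(50·11·33·6) ≈ 330.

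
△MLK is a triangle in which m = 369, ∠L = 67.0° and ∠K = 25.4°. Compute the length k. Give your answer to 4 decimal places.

158.4160

The third angle is ∠M = 180° − ∠L − ∠K = 87.60°.
Law of sines: k = m·sin K/sin M ≈ 158.42.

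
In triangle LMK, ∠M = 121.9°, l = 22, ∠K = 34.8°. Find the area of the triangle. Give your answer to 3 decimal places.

The third angle is ∠L = 180° − ∠M − ∠K = 23.30°.
Law of sines: m = l·sin M/sin L ≈ 47.219.
Law of sines: k = l·sin K/sin L ≈ 31.743.
Area = ½·l·m·sin K ≈ 296.44.

296.436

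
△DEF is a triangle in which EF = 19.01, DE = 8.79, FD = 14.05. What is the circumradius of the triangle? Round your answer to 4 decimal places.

By the law of cosines, cos D = (FD² + DE² − EF²) / (2·FD·DE) ≈ -0.35107, so ∠D ≈ 110.55°.
Circumradius = EF/(2 sin D) ≈ 10.151.

10.1511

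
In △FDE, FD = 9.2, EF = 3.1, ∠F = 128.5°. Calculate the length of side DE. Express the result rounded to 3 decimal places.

11.391

By the law of cosines, DE² = EF² + FD² − 2·EF·FD·cos F = 129.76, so DE ≈ 11.391.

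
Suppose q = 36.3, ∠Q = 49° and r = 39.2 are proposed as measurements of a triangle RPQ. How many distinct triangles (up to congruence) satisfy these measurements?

r·sin Q = 39.2·sin(49°) ≈ 29.58.
Since r sin Q < q < r (29.58 < 36.3 < 39.2), two triangles exist.

2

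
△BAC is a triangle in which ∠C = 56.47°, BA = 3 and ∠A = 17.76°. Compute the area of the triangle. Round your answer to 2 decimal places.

1.58

The third angle is ∠B = 180° − ∠A − ∠C = 105.77°.
Law of sines: AC = BA·sin B/sin C ≈ 3.4634.
Law of sines: CB = BA·sin A/sin C ≈ 1.0978.
Area = ½·BA·AC·sin A ≈ 1.5847.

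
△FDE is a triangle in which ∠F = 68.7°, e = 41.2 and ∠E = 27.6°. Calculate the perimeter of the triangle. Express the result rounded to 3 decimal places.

The third angle is ∠D = 180° − ∠E − ∠F = 83.70°.
Law of sines: f = e·sin F/sin E ≈ 82.853.
Law of sines: d = e·sin D/sin E ≈ 88.391.
Semiperimeter s = (82.853+88.391+41.2)/2 = 106.22.
Perimeter = 82.853 + 88.391 + 41.2 = 212.44.

perimeter ≈ 212.444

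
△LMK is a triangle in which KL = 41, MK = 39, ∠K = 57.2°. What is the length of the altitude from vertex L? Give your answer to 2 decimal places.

By the law of cosines, LM² = MK² + KL² − 2·MK·KL·cos K = 1469.6, so LM ≈ 38.336.
Area = ½·MK·KL·sin K ≈ 672.03.
The altitude from L has length 2·area/MK ≈ 34.463.

h_L ≈ 34.46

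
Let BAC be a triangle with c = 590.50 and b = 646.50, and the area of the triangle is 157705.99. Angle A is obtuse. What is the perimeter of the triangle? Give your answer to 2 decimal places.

From area = ½·c·b·sin A, we get sin A = 2·area/(c·b) ≈ 0.82621.
Taking the obtuse solution, ∠A ≈ 2.169 rad.
Law of cosines then gives a ≈ 1094.
Perimeter = 646.5 + 1094 + 590.5 = 2331.

2330.98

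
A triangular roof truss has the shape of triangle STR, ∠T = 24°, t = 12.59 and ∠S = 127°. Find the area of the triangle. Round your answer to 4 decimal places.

75.4446

The third angle is ∠R = 180° − ∠S − ∠T = 29.00°.
Law of sines: s = t·sin S/sin T ≈ 24.721.
Law of sines: r = t·sin R/sin T ≈ 15.007.
Area = ½·t·s·sin R ≈ 75.445.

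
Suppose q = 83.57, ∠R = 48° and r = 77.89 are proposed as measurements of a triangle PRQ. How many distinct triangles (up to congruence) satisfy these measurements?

2

q·sin R = 83.57·sin(48°) ≈ 62.1.
Since q sin R < r < q (62.1 < 77.89 < 83.57), two triangles exist.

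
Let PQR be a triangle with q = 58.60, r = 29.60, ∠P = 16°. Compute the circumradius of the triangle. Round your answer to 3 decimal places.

56.653

By the law of cosines, p² = q² + r² − 2·q·r·cos P = 975.39, so p ≈ 31.231.
Area = ½·q·r·sin P ≈ 239.05.
Circumradius = p/(2 sin P) ≈ 56.653.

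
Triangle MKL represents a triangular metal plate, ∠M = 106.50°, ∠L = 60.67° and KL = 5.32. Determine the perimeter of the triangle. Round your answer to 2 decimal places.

perimeter ≈ 11.39

The third angle is ∠K = 180° − ∠L − ∠M = 12.83°.
Law of sines: LM = KL·sin K/sin M ≈ 1.2321.
Law of sines: MK = KL·sin L/sin M ≈ 4.8372.
Semiperimeter s = (5.32+1.2321+4.8372)/2 = 5.6947.
Perimeter = 5.32 + 1.2321 + 4.8372 = 11.389.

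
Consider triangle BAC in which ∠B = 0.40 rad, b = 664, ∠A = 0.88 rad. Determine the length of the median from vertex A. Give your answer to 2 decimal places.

m_A ≈ 1059.65

The third angle is ∠C = π − ∠B − ∠A = 1.862 rad.
Law of sines: a = b·sin A/sin B ≈ 1314.2.
Law of sines: c = b·sin C/sin B ≈ 1633.5.
Median from A: ½√(2·c² + 2·b² − a²) ≈ 1059.7.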